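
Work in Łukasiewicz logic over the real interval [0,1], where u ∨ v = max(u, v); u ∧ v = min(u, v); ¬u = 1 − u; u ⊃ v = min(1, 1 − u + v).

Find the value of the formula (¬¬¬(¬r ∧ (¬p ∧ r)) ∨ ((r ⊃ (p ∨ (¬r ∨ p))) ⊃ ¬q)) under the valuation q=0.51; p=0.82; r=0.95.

0.95

¬r: Łukasiewicz ¬ gives 1 − 0.95 = 0.05
¬p: Łukasiewicz ¬ gives 1 − 0.82 = 0.18
(¬p ∧ r) = min(0.18, 0.95) = 0.18
(¬r ∧ (¬p ∧ r)) = min(0.05, 0.18) = 0.05
¬(¬r ∧ (¬p ∧ r)): Łukasiewicz ¬ gives 1 − 0.05 = 0.95
¬¬(¬r ∧ (¬p ∧ r)): Łukasiewicz ¬ gives 1 − 0.95 = 0.05
¬¬¬(¬r ∧ (¬p ∧ r)): Łukasiewicz ¬ gives 1 − 0.05 = 0.95
¬r: Łukasiewicz ¬ gives 1 − 0.95 = 0.05
(¬r ∨ p) = max(0.05, 0.82) = 0.82
(p ∨ (¬r ∨ p)) = max(0.82, 0.82) = 0.82
(r ⊃ (p ∨ (¬r ∨ p))): min(1, 1 − 0.95 + 0.82) = 0.87
¬q: Łukasiewicz ¬ gives 1 − 0.51 = 0.49
((r ⊃ (p ∨ (¬r ∨ p))) ⊃ ¬q): min(1, 1 − 0.87 + 0.49) = 0.62
(¬¬¬(¬r ∧ (¬p ∧ r)) ∨ ((r ⊃ (p ∨ (¬r ∨ p))) ⊃ ¬q)) = max(0.95, 0.62) = 0.95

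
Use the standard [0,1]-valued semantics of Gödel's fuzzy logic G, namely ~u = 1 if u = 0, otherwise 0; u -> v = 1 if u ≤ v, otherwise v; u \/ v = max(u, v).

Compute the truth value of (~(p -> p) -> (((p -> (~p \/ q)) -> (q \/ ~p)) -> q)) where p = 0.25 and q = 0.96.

(p -> p): 0.25 ≤ 0.25, so result = 1
~(p -> p): Gödel ¬ of 1 = 0 (operand ≠ 0)
~p: Gödel ¬ of 0.25 = 0 (operand ≠ 0)
(~p \/ q) = max(0, 0.96) = 0.96
(p -> (~p \/ q)): 0.25 ≤ 0.96, so result = 1
~p: Gödel ¬ of 0.25 = 0 (operand ≠ 0)
(q \/ ~p) = max(0.96, 0) = 0.96
((p -> (~p \/ q)) -> (q \/ ~p)): 1 > 0.96, so result = 0.96
(((p -> (~p \/ q)) -> (q \/ ~p)) -> q): 0.96 ≤ 0.96, so result = 1
(~(p -> p) -> (((p -> (~p \/ q)) -> (q \/ ~p)) -> q)): 0 ≤ 1, so result = 1

1.00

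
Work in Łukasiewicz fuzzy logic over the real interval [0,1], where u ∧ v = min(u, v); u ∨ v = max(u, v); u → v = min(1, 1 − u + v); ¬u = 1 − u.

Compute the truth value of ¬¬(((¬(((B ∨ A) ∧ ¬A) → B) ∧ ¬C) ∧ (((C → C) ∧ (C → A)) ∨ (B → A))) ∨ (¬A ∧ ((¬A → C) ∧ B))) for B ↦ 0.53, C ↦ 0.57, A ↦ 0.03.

(B ∨ A) = max(0.53, 0.03) = 0.53
¬A: Łukasiewicz ¬ gives 1 − 0.03 = 0.97
((B ∨ A) ∧ ¬A) = min(0.53, 0.97) = 0.53
(((B ∨ A) ∧ ¬A) → B): min(1, 1 − 0.53 + 0.53) = 1
¬(((B ∨ A) ∧ ¬A) → B): Łukasiewicz ¬ gives 1 − 1 = 0
¬C: Łukasiewicz ¬ gives 1 − 0.57 = 0.43
(¬(((B ∨ A) ∧ ¬A) → B) ∧ ¬C) = min(0, 0.43) = 0
(C → C): min(1, 1 − 0.57 + 0.57) = 1
(C → A): min(1, 1 − 0.57 + 0.03) = 0.46
((C → C) ∧ (C → A)) = min(1, 0.46) = 0.46
(B → A): min(1, 1 − 0.53 + 0.03) = 0.5
(((C → C) ∧ (C → A)) ∨ (B → A)) = max(0.46, 0.5) = 0.5
((¬(((B ∨ A) ∧ ¬A) → B) ∧ ¬C) ∧ (((C → C) ∧ (C → A)) ∨ (B → A))) = min(0, 0.5) = 0
¬A: Łukasiewicz ¬ gives 1 − 0.03 = 0.97
¬A: Łukasiewicz ¬ gives 1 − 0.03 = 0.97
(¬A → C): min(1, 1 − 0.97 + 0.57) = 0.6
((¬A → C) ∧ B) = min(0.6, 0.53) = 0.53
(¬A ∧ ((¬A → C) ∧ B)) = min(0.97, 0.53) = 0.53
(((¬(((B ∨ A) ∧ ¬A) → B) ∧ ¬C) ∧ (((C → C) ∧ (C → A)) ∨ (B → A))) ∨ (¬A ∧ ((¬A → C) ∧ B))) = max(0, 0.53) = 0.53
¬(((¬(((B ∨ A) ∧ ¬A) → B) ∧ ¬C) ∧ (((C → C) ∧ (C → A)) ∨ (B → A))) ∨ (¬A ∧ ((¬A → C) ∧ B))): Łukasiewicz ¬ gives 1 − 0.53 = 0.47
¬¬(((¬(((B ∨ A) ∧ ¬A) → B) ∧ ¬C) ∧ (((C → C) ∧ (C → A)) ∨ (B → A))) ∨ (¬A ∧ ((¬A → C) ∧ B))): Łukasiewicz ¬ gives 1 − 0.47 = 0.53

0.53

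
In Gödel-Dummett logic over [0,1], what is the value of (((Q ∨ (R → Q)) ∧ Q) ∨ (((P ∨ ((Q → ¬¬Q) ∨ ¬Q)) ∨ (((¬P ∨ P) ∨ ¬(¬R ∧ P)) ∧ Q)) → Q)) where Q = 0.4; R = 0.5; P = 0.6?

0.40

(R → Q): 0.5 > 0.4, so result = 0.4
(Q ∨ (R → Q)) = max(0.4, 0.4) = 0.4
((Q ∨ (R → Q)) ∧ Q) = min(0.4, 0.4) = 0.4
¬Q: Gödel ¬ of 0.4 = 0 (operand ≠ 0)
¬¬Q: Gödel ¬ of 0 = 1 (operand is 0)
(Q → ¬¬Q): 0.4 ≤ 1, so result = 1
¬Q: Gödel ¬ of 0.4 = 0 (operand ≠ 0)
((Q → ¬¬Q) ∨ ¬Q) = max(1, 0) = 1
(P ∨ ((Q → ¬¬Q) ∨ ¬Q)) = max(0.6, 1) = 1
¬P: Gödel ¬ of 0.6 = 0 (operand ≠ 0)
(¬P ∨ P) = max(0, 0.6) = 0.6
¬R: Gödel ¬ of 0.5 = 0 (operand ≠ 0)
(¬R ∧ P) = min(0, 0.6) = 0
¬(¬R ∧ P): Gödel ¬ of 0 = 1 (operand is 0)
((¬P ∨ P) ∨ ¬(¬R ∧ P)) = max(0.6, 1) = 1
(((¬P ∨ P) ∨ ¬(¬R ∧ P)) ∧ Q) = min(1, 0.4) = 0.4
((P ∨ ((Q → ¬¬Q) ∨ ¬Q)) ∨ (((¬P ∨ P) ∨ ¬(¬R ∧ P)) ∧ Q)) = max(1, 0.4) = 1
(((P ∨ ((Q → ¬¬Q) ∨ ¬Q)) ∨ (((¬P ∨ P) ∨ ¬(¬R ∧ P)) ∧ Q)) → Q): 1 > 0.4, so result = 0.4
(((Q ∨ (R → Q)) ∧ Q) ∨ (((P ∨ ((Q → ¬¬Q) ∨ ¬Q)) ∨ (((¬P ∨ P) ∨ ¬(¬R ∧ P)) ∧ Q)) → Q)) = max(0.4, 0.4) = 0.4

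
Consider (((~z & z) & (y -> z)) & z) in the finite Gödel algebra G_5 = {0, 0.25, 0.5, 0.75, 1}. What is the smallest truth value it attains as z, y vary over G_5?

0.00

The minimum is attained at z = 0, y = 0:
  ~z: Gödel ¬ of 0 = 1 (operand is 0)
  (~z & z) = min(1, 0) = 0
  (y -> z): 0 ≤ 0, so result = 1
  ((~z & z) & (y -> z)) = min(0, 1) = 0
  (((~z & z) & (y -> z)) & z) = min(0, 0) = 0
Checking all 25 assignments confirms none give a value below 0.00.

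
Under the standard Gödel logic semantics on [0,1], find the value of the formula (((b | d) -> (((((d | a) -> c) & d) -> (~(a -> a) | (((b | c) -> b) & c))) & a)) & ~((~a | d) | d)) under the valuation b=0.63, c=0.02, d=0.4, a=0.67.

(b | d) = max(0.63, 0.4) = 0.63
(d | a) = max(0.4, 0.67) = 0.67
((d | a) -> c): 0.67 > 0.02, so result = 0.02
(((d | a) -> c) & d) = min(0.02, 0.4) = 0.02
(a -> a): 0.67 ≤ 0.67, so result = 1
~(a -> a): Gödel ¬ of 1 = 0 (operand ≠ 0)
(b | c) = max(0.63, 0.02) = 0.63
((b | c) -> b): 0.63 ≤ 0.63, so result = 1
(((b | c) -> b) & c) = min(1, 0.02) = 0.02
(~(a -> a) | (((b | c) -> b) & c)) = max(0, 0.02) = 0.02
((((d | a) -> c) & d) -> (~(a -> a) | (((b | c) -> b) & c))): 0.02 ≤ 0.02, so result = 1
(((((d | a) -> c) & d) -> (~(a -> a) | (((b | c) -> b) & c))) & a) = min(1, 0.67) = 0.67
((b | d) -> (((((d | a) -> c) & d) -> (~(a -> a) | (((b | c) -> b) & c))) & a)): 0.63 ≤ 0.67, so result = 1
~a: Gödel ¬ of 0.67 = 0 (operand ≠ 0)
(~a | d) = max(0, 0.4) = 0.4
((~a | d) | d) = max(0.4, 0.4) = 0.4
~((~a | d) | d): Gödel ¬ of 0.4 = 0 (operand ≠ 0)
(((b | d) -> (((((d | a) -> c) & d) -> (~(a -> a) | (((b | c) -> b) & c))) & a)) & ~((~a | d) | d)) = min(1, 0) = 0

0.00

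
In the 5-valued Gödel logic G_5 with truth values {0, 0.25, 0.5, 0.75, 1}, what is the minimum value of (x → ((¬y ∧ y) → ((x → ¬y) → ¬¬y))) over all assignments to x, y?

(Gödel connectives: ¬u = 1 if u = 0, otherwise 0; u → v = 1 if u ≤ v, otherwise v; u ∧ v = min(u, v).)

1.00

Every assignment gives 1. For instance at x = 0, y = 0:
  ¬y: Gödel ¬ of 0 = 1 (operand is 0)
  (¬y ∧ y) = min(1, 0) = 0
  ¬y: Gödel ¬ of 0 = 1 (operand is 0)
  (x → ¬y): 0 ≤ 1, so result = 1
  ¬y: Gödel ¬ of 0 = 1 (operand is 0)
  ¬¬y: Gödel ¬ of 1 = 0 (operand ≠ 0)
  ((x → ¬y) → ¬¬y): 1 > 0, so result = 0
  ((¬y ∧ y) → ((x → ¬y) → ¬¬y)): 0 ≤ 0, so result = 1
  (x → ((¬y ∧ y) → ((x → ¬y) → ¬¬y))): 0 ≤ 1, so result = 1
All 25 assignments give value 1 — the formula is a G_5-tautology.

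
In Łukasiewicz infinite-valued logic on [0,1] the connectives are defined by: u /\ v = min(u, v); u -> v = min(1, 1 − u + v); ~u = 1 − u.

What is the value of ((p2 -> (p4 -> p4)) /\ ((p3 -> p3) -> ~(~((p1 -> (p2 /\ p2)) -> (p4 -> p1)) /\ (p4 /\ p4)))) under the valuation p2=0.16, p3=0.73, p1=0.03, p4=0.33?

0.70

(p4 -> p4): min(1, 1 − 0.33 + 0.33) = 1
(p2 -> (p4 -> p4)): min(1, 1 − 0.16 + 1) = 1
(p3 -> p3): min(1, 1 − 0.73 + 0.73) = 1
(p2 /\ p2) = min(0.16, 0.16) = 0.16
(p1 -> (p2 /\ p2)): min(1, 1 − 0.03 + 0.16) = 1
(p4 -> p1): min(1, 1 − 0.33 + 0.03) = 0.7
((p1 -> (p2 /\ p2)) -> (p4 -> p1)): min(1, 1 − 1 + 0.7) = 0.7
~((p1 -> (p2 /\ p2)) -> (p4 -> p1)): Łukasiewicz ¬ gives 1 − 0.7 = 0.3
(p4 /\ p4) = min(0.33, 0.33) = 0.33
(~((p1 -> (p2 /\ p2)) -> (p4 -> p1)) /\ (p4 /\ p4)) = min(0.3, 0.33) = 0.3
~(~((p1 -> (p2 /\ p2)) -> (p4 -> p1)) /\ (p4 /\ p4)): Łukasiewicz ¬ gives 1 − 0.3 = 0.7
((p3 -> p3) -> ~(~((p1 -> (p2 /\ p2)) -> (p4 -> p1)) /\ (p4 /\ p4))): min(1, 1 − 1 + 0.7) = 0.7
((p2 -> (p4 -> p4)) /\ ((p3 -> p3) -> ~(~((p1 -> (p2 /\ p2)) -> (p4 -> p1)) /\ (p4 /\ p4)))) = min(1, 0.7) = 0.7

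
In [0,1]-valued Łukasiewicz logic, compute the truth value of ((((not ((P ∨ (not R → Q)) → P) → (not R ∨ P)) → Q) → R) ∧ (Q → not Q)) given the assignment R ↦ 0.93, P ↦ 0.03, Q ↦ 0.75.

not R: Łukasiewicz ¬ gives 1 − 0.93 = 0.07
(not R → Q): min(1, 1 − 0.07 + 0.75) = 1
(P ∨ (not R → Q)) = max(0.03, 1) = 1
((P ∨ (not R → Q)) → P): min(1, 1 − 1 + 0.03) = 0.03
not ((P ∨ (not R → Q)) → P): Łukasiewicz ¬ gives 1 − 0.03 = 0.97
not R: Łukasiewicz ¬ gives 1 − 0.93 = 0.07
(not R ∨ P) = max(0.07, 0.03) = 0.07
(not ((P ∨ (not R → Q)) → P) → (not R ∨ P)): min(1, 1 − 0.97 + 0.07) = 0.1
((not ((P ∨ (not R → Q)) → P) → (not R ∨ P)) → Q): min(1, 1 − 0.1 + 0.75) = 1
(((not ((P ∨ (not R → Q)) → P) → (not R ∨ P)) → Q) → R): min(1, 1 − 1 + 0.93) = 0.93
not Q: Łukasiewicz ¬ gives 1 − 0.75 = 0.25
(Q → not Q): min(1, 1 − 0.75 + 0.25) = 0.5
((((not ((P ∨ (not R → Q)) → P) → (not R ∨ P)) → Q) → R) ∧ (Q → not Q)) = min(0.93, 0.5) = 0.5

0.50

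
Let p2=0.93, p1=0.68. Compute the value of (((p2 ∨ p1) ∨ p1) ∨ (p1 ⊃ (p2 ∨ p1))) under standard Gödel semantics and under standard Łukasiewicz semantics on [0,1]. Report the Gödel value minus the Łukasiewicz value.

Gödel evaluation:
  (p2 ∨ p1) = max(0.93, 0.68) = 0.93
  ((p2 ∨ p1) ∨ p1) = max(0.93, 0.68) = 0.93
  (p2 ∨ p1) = max(0.93, 0.68) = 0.93
  (p1 ⊃ (p2 ∨ p1)): 0.68 ≤ 0.93, so result = 1
  (((p2 ∨ p1) ∨ p1) ∨ (p1 ⊃ (p2 ∨ p1))) = max(0.93, 1) = 1
  Gödel value = 1
Łukasiewicz evaluation:
  (p2 ∨ p1) = max(0.93, 0.68) = 0.93
  ((p2 ∨ p1) ∨ p1) = max(0.93, 0.68) = 0.93
  (p2 ∨ p1) = max(0.93, 0.68) = 0.93
  (p1 ⊃ (p2 ∨ p1)): min(1, 1 − 0.68 + 0.93) = 1
  (((p2 ∨ p1) ∨ p1) ∨ (p1 ⊃ (p2 ∨ p1))) = max(0.93, 1) = 1
  Łukasiewicz value = 1
Difference: 1 − 1 = 0.00

0.00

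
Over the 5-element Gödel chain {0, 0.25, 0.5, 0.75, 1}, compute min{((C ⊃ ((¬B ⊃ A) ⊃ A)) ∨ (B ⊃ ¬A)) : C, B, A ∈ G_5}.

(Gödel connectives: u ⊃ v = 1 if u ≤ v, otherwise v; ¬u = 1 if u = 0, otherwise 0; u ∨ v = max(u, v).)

0.25

The minimum is attained at C = 0.5, B = 0.25, A = 0.25:
  ¬B: Gödel ¬ of 0.25 = 0 (operand ≠ 0)
  (¬B ⊃ A): 0 ≤ 0.25, so result = 1
  ((¬B ⊃ A) ⊃ A): 1 > 0.25, so result = 0.25
  (C ⊃ ((¬B ⊃ A) ⊃ A)): 0.5 > 0.25, so result = 0.25
  ¬A: Gödel ¬ of 0.25 = 0 (operand ≠ 0)
  (B ⊃ ¬A): 0.25 > 0, so result = 0
  ((C ⊃ ((¬B ⊃ A) ⊃ A)) ∨ (B ⊃ ¬A)) = max(0.25, 0) = 0.25
Checking all 125 assignments confirms none give a value below 0.25.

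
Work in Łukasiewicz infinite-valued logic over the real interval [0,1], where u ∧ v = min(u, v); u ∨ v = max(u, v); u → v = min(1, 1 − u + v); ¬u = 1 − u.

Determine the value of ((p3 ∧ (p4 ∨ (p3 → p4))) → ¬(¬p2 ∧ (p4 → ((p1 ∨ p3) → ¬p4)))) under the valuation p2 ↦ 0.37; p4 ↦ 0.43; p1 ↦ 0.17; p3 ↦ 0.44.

(p3 → p4): min(1, 1 − 0.44 + 0.43) = 0.99
(p4 ∨ (p3 → p4)) = max(0.43, 0.99) = 0.99
(p3 ∧ (p4 ∨ (p3 → p4))) = min(0.44, 0.99) = 0.44
¬p2: Łukasiewicz ¬ gives 1 − 0.37 = 0.63
(p1 ∨ p3) = max(0.17, 0.44) = 0.44
¬p4: Łukasiewicz ¬ gives 1 − 0.43 = 0.57
((p1 ∨ p3) → ¬p4): min(1, 1 − 0.44 + 0.57) = 1
(p4 → ((p1 ∨ p3) → ¬p4)): min(1, 1 − 0.43 + 1) = 1
(¬p2 ∧ (p4 → ((p1 ∨ p3) → ¬p4))) = min(0.63, 1) = 0.63
¬(¬p2 ∧ (p4 → ((p1 ∨ p3) → ¬p4))): Łukasiewicz ¬ gives 1 − 0.63 = 0.37
((p3 ∧ (p4 ∨ (p3 → p4))) → ¬(¬p2 ∧ (p4 → ((p1 ∨ p3) → ¬p4)))): min(1, 1 − 0.44 + 0.37) = 0.93

0.93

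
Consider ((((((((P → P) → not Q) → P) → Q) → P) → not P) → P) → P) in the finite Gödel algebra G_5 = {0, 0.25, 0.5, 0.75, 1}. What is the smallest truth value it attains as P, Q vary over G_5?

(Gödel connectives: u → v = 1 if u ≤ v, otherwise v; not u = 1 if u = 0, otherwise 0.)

0.25

The minimum is attained at P = 0.25, Q = 0:
  (P → P): 0.25 ≤ 0.25, so result = 1
  not Q: Gödel ¬ of 0 = 1 (operand is 0)
  ((P → P) → not Q): 1 ≤ 1, so result = 1
  (((P → P) → not Q) → P): 1 > 0.25, so result = 0.25
  ((((P → P) → not Q) → P) → Q): 0.25 > 0, so result = 0
  (((((P → P) → not Q) → P) → Q) → P): 0 ≤ 0.25, so result = 1
  not P: Gödel ¬ of 0.25 = 0 (operand ≠ 0)
  ((((((P → P) → not Q) → P) → Q) → P) → not P): 1 > 0, so result = 0
  (((((((P → P) → not Q) → P) → Q) → P) → not P) → P): 0 ≤ 0.25, so result = 1
  ((((((((P → P) → not Q) → P) → Q) → P) → not P) → P) → P): 1 > 0.25, so result = 0.25
Checking all 25 assignments confirms none give a value below 0.25.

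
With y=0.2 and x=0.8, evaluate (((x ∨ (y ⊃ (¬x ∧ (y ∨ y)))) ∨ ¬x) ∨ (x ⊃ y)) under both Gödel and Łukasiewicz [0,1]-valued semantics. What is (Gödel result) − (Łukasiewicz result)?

-0.20

Gödel evaluation:
  ¬x: Gödel ¬ of 0.8 = 0 (operand ≠ 0)
  (y ∨ y) = max(0.2, 0.2) = 0.2
  (¬x ∧ (y ∨ y)) = min(0, 0.2) = 0
  (y ⊃ (¬x ∧ (y ∨ y))): 0.2 > 0, so result = 0
  (x ∨ (y ⊃ (¬x ∧ (y ∨ y)))) = max(0.8, 0) = 0.8
  ¬x: Gödel ¬ of 0.8 = 0 (operand ≠ 0)
  ((x ∨ (y ⊃ (¬x ∧ (y ∨ y)))) ∨ ¬x) = max(0.8, 0) = 0.8
  (x ⊃ y): 0.8 > 0.2, so result = 0.2
  (((x ∨ (y ⊃ (¬x ∧ (y ∨ y)))) ∨ ¬x) ∨ (x ⊃ y)) = max(0.8, 0.2) = 0.8
  Gödel value = 0.8
Łukasiewicz evaluation:
  ¬x: Łukasiewicz ¬ gives 1 − 0.8 = 0.2
  (y ∨ y) = max(0.2, 0.2) = 0.2
  (¬x ∧ (y ∨ y)) = min(0.2, 0.2) = 0.2
  (y ⊃ (¬x ∧ (y ∨ y))): min(1, 1 − 0.2 + 0.2) = 1
  (x ∨ (y ⊃ (¬x ∧ (y ∨ y)))) = max(0.8, 1) = 1
  ¬x: Łukasiewicz ¬ gives 1 − 0.8 = 0.2
  ((x ∨ (y ⊃ (¬x ∧ (y ∨ y)))) ∨ ¬x) = max(1, 0.2) = 1
  (x ⊃ y): min(1, 1 − 0.8 + 0.2) = 0.4
  (((x ∨ (y ⊃ (¬x ∧ (y ∨ y)))) ∨ ¬x) ∨ (x ⊃ y)) = max(1, 0.4) = 1
  Łukasiewicz value = 1
Difference: 0.8 − 1 = -0.20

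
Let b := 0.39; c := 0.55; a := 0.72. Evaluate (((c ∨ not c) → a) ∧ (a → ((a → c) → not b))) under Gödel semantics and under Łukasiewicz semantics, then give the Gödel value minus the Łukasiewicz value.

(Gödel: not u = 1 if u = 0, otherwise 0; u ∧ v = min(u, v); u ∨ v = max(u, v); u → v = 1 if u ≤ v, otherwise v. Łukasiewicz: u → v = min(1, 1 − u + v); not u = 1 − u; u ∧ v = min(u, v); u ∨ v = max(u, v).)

-1.00

Gödel evaluation:
  not c: Gödel ¬ of 0.55 = 0 (operand ≠ 0)
  (c ∨ not c) = max(0.55, 0) = 0.55
  ((c ∨ not c) → a): 0.55 ≤ 0.72, so result = 1
  (a → c): 0.72 > 0.55, so result = 0.55
  not b: Gödel ¬ of 0.39 = 0 (operand ≠ 0)
  ((a → c) → not b): 0.55 > 0, so result = 0
  (a → ((a → c) → not b)): 0.72 > 0, so result = 0
  (((c ∨ not c) → a) ∧ (a → ((a → c) → not b))) = min(1, 0) = 0
  Gödel value = 0
Łukasiewicz evaluation:
  not c: Łukasiewicz ¬ gives 1 − 0.55 = 0.45
  (c ∨ not c) = max(0.55, 0.45) = 0.55
  ((c ∨ not c) → a): min(1, 1 − 0.55 + 0.72) = 1
  (a → c): min(1, 1 − 0.72 + 0.55) = 0.83
  not b: Łukasiewicz ¬ gives 1 − 0.39 = 0.61
  ((a → c) → not b): min(1, 1 − 0.83 + 0.61) = 0.78
  (a → ((a → c) → not b)): min(1, 1 − 0.72 + 0.78) = 1
  (((c ∨ not c) → a) ∧ (a → ((a → c) → not b))) = min(1, 1) = 1
  Łukasiewicz value = 1
Difference: 0 − 1 = -1.00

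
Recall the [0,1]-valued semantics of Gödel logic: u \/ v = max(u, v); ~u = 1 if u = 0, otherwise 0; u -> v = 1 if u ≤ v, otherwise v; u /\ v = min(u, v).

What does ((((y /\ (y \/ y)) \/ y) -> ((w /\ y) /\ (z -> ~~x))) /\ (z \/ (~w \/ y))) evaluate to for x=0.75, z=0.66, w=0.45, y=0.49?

(y \/ y) = max(0.49, 0.49) = 0.49
(y /\ (y \/ y)) = min(0.49, 0.49) = 0.49
((y /\ (y \/ y)) \/ y) = max(0.49, 0.49) = 0.49
(w /\ y) = min(0.45, 0.49) = 0.45
~x: Gödel ¬ of 0.75 = 0 (operand ≠ 0)
~~x: Gödel ¬ of 0 = 1 (operand is 0)
(z -> ~~x): 0.66 ≤ 1, so result = 1
((w /\ y) /\ (z -> ~~x)) = min(0.45, 1) = 0.45
(((y /\ (y \/ y)) \/ y) -> ((w /\ y) /\ (z -> ~~x))): 0.49 > 0.45, so result = 0.45
~w: Gödel ¬ of 0.45 = 0 (operand ≠ 0)
(~w \/ y) = max(0, 0.49) = 0.49
(z \/ (~w \/ y)) = max(0.66, 0.49) = 0.66
((((y /\ (y \/ y)) \/ y) -> ((w /\ y) /\ (z -> ~~x))) /\ (z \/ (~w \/ y))) = min(0.45, 0.66) = 0.45

0.45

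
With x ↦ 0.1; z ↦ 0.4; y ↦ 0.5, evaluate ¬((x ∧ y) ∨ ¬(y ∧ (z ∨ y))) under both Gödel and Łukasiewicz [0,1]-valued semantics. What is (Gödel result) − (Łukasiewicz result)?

Gödel evaluation:
  (x ∧ y) = min(0.1, 0.5) = 0.1
  (z ∨ y) = max(0.4, 0.5) = 0.5
  (y ∧ (z ∨ y)) = min(0.5, 0.5) = 0.5
  ¬(y ∧ (z ∨ y)): Gödel ¬ of 0.5 = 0 (operand ≠ 0)
  ((x ∧ y) ∨ ¬(y ∧ (z ∨ y))) = max(0.1, 0) = 0.1
  ¬((x ∧ y) ∨ ¬(y ∧ (z ∨ y))): Gödel ¬ of 0.1 = 0 (operand ≠ 0)
  Gödel value = 0
Łukasiewicz evaluation:
  (x ∧ y) = min(0.1, 0.5) = 0.1
  (z ∨ y) = max(0.4, 0.5) = 0.5
  (y ∧ (z ∨ y)) = min(0.5, 0.5) = 0.5
  ¬(y ∧ (z ∨ y)): Łukasiewicz ¬ gives 1 − 0.5 = 0.5
  ((x ∧ y) ∨ ¬(y ∧ (z ∨ y))) = max(0.1, 0.5) = 0.5
  ¬((x ∧ y) ∨ ¬(y ∧ (z ∨ y))): Łukasiewicz ¬ gives 1 − 0.5 = 0.5
  Łukasiewicz value = 0.5
Difference: 0 − 0.5 = -0.50

-0.50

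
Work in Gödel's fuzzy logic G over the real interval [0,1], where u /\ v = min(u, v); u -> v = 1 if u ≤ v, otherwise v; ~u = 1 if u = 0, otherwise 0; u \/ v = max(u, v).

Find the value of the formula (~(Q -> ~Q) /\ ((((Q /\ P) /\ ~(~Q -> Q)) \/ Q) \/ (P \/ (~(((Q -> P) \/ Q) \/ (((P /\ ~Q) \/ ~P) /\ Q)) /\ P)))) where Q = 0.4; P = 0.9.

0.90

~Q: Gödel ¬ of 0.4 = 0 (operand ≠ 0)
(Q -> ~Q): 0.4 > 0, so result = 0
~(Q -> ~Q): Gödel ¬ of 0 = 1 (operand is 0)
(Q /\ P) = min(0.4, 0.9) = 0.4
~Q: Gödel ¬ of 0.4 = 0 (operand ≠ 0)
(~Q -> Q): 0 ≤ 0.4, so result = 1
~(~Q -> Q): Gödel ¬ of 1 = 0 (operand ≠ 0)
((Q /\ P) /\ ~(~Q -> Q)) = min(0.4, 0) = 0
(((Q /\ P) /\ ~(~Q -> Q)) \/ Q) = max(0, 0.4) = 0.4
(Q -> P): 0.4 ≤ 0.9, so result = 1
((Q -> P) \/ Q) = max(1, 0.4) = 1
~Q: Gödel ¬ of 0.4 = 0 (operand ≠ 0)
(P /\ ~Q) = min(0.9, 0) = 0
~P: Gödel ¬ of 0.9 = 0 (operand ≠ 0)
((P /\ ~Q) \/ ~P) = max(0, 0) = 0
(((P /\ ~Q) \/ ~P) /\ Q) = min(0, 0.4) = 0
(((Q -> P) \/ Q) \/ (((P /\ ~Q) \/ ~P) /\ Q)) = max(1, 0) = 1
~(((Q -> P) \/ Q) \/ (((P /\ ~Q) \/ ~P) /\ Q)): Gödel ¬ of 1 = 0 (operand ≠ 0)
(~(((Q -> P) \/ Q) \/ (((P /\ ~Q) \/ ~P) /\ Q)) /\ P) = min(0, 0.9) = 0
(P \/ (~(((Q -> P) \/ Q) \/ (((P /\ ~Q) \/ ~P) /\ Q)) /\ P)) = max(0.9, 0) = 0.9
((((Q /\ P) /\ ~(~Q -> Q)) \/ Q) \/ (P \/ (~(((Q -> P) \/ Q) \/ (((P /\ ~Q) \/ ~P) /\ Q)) /\ P))) = max(0.4, 0.9) = 0.9
(~(Q -> ~Q) /\ ((((Q /\ P) /\ ~(~Q -> Q)) \/ Q) \/ (P \/ (~(((Q -> P) \/ Q) \/ (((P /\ ~Q) \/ ~P) /\ Q)) /\ P)))) = min(1, 0.9) = 0.9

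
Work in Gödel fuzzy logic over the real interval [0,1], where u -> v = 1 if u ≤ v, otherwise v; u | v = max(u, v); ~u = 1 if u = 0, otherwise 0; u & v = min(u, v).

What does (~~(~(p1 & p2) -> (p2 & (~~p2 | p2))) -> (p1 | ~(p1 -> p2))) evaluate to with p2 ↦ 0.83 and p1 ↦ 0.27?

(p1 & p2) = min(0.27, 0.83) = 0.27
~(p1 & p2): Gödel ¬ of 0.27 = 0 (operand ≠ 0)
~p2: Gödel ¬ of 0.83 = 0 (operand ≠ 0)
~~p2: Gödel ¬ of 0 = 1 (operand is 0)
(~~p2 | p2) = max(1, 0.83) = 1
(p2 & (~~p2 | p2)) = min(0.83, 1) = 0.83
(~(p1 & p2) -> (p2 & (~~p2 | p2))): 0 ≤ 0.83, so result = 1
~(~(p1 & p2) -> (p2 & (~~p2 | p2))): Gödel ¬ of 1 = 0 (operand ≠ 0)
~~(~(p1 & p2) -> (p2 & (~~p2 | p2))): Gödel ¬ of 0 = 1 (operand is 0)
(p1 -> p2): 0.27 ≤ 0.83, so result = 1
~(p1 -> p2): Gödel ¬ of 1 = 0 (operand ≠ 0)
(p1 | ~(p1 -> p2)) = max(0.27, 0) = 0.27
(~~(~(p1 & p2) -> (p2 & (~~p2 | p2))) -> (p1 | ~(p1 -> p2))): 1 > 0.27, so result = 0.27

0.27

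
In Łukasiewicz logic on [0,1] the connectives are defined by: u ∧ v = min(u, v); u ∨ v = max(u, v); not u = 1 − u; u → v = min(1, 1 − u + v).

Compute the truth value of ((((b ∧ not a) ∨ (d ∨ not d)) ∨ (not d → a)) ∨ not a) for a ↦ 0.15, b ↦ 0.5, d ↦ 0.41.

not a: Łukasiewicz ¬ gives 1 − 0.15 = 0.85
(b ∧ not a) = min(0.5, 0.85) = 0.5
not d: Łukasiewicz ¬ gives 1 − 0.41 = 0.59
(d ∨ not d) = max(0.41, 0.59) = 0.59
((b ∧ not a) ∨ (d ∨ not d)) = max(0.5, 0.59) = 0.59
not d: Łukasiewicz ¬ gives 1 − 0.41 = 0.59
(not d → a): min(1, 1 − 0.59 + 0.15) = 0.56
(((b ∧ not a) ∨ (d ∨ not d)) ∨ (not d → a)) = max(0.59, 0.56) = 0.59
not a: Łukasiewicz ¬ gives 1 − 0.15 = 0.85
((((b ∧ not a) ∨ (d ∨ not d)) ∨ (not d → a)) ∨ not a) = max(0.59, 0.85) = 0.85

0.85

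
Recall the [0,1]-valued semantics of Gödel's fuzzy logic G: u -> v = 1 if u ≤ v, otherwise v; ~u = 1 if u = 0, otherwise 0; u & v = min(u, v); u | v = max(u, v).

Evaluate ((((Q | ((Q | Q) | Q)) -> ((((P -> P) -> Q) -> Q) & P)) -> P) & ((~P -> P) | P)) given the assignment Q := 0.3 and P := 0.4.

(Q | Q) = max(0.3, 0.3) = 0.3
((Q | Q) | Q) = max(0.3, 0.3) = 0.3
(Q | ((Q | Q) | Q)) = max(0.3, 0.3) = 0.3
(P -> P): 0.4 ≤ 0.4, so result = 1
((P -> P) -> Q): 1 > 0.3, so result = 0.3
(((P -> P) -> Q) -> Q): 0.3 ≤ 0.3, so result = 1
((((P -> P) -> Q) -> Q) & P) = min(1, 0.4) = 0.4
((Q | ((Q | Q) | Q)) -> ((((P -> P) -> Q) -> Q) & P)): 0.3 ≤ 0.4, so result = 1
(((Q | ((Q | Q) | Q)) -> ((((P -> P) -> Q) -> Q) & P)) -> P): 1 > 0.4, so result = 0.4
~P: Gödel ¬ of 0.4 = 0 (operand ≠ 0)
(~P -> P): 0 ≤ 0.4, so result = 1
((~P -> P) | P) = max(1, 0.4) = 1
((((Q | ((Q | Q) | Q)) -> ((((P -> P) -> Q) -> Q) & P)) -> P) & ((~P -> P) | P)) = min(0.4, 1) = 0.4

0.40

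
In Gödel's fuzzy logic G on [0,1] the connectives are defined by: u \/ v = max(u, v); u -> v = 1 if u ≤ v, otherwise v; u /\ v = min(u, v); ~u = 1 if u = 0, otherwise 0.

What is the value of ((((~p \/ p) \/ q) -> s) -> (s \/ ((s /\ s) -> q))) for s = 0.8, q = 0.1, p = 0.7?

0.80

~p: Gödel ¬ of 0.7 = 0 (operand ≠ 0)
(~p \/ p) = max(0, 0.7) = 0.7
((~p \/ p) \/ q) = max(0.7, 0.1) = 0.7
(((~p \/ p) \/ q) -> s): 0.7 ≤ 0.8, so result = 1
(s /\ s) = min(0.8, 0.8) = 0.8
((s /\ s) -> q): 0.8 > 0.1, so result = 0.1
(s \/ ((s /\ s) -> q)) = max(0.8, 0.1) = 0.8
((((~p \/ p) \/ q) -> s) -> (s \/ ((s /\ s) -> q))): 1 > 0.8, so result = 0.8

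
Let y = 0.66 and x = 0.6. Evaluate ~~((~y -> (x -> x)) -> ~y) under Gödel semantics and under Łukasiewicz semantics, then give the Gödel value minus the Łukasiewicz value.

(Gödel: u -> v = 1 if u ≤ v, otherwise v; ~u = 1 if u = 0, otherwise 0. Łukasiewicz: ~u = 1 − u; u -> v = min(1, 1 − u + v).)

-0.34

Gödel evaluation:
  ~y: Gödel ¬ of 0.66 = 0 (operand ≠ 0)
  (x -> x): 0.6 ≤ 0.6, so result = 1
  (~y -> (x -> x)): 0 ≤ 1, so result = 1
  ~y: Gödel ¬ of 0.66 = 0 (operand ≠ 0)
  ((~y -> (x -> x)) -> ~y): 1 > 0, so result = 0
  ~((~y -> (x -> x)) -> ~y): Gödel ¬ of 0 = 1 (operand is 0)
  ~~((~y -> (x -> x)) -> ~y): Gödel ¬ of 1 = 0 (operand ≠ 0)
  Gödel value = 0
Łukasiewicz evaluation:
  ~y: Łukasiewicz ¬ gives 1 − 0.66 = 0.34
  (x -> x): min(1, 1 − 0.6 + 0.6) = 1
  (~y -> (x -> x)): min(1, 1 − 0.34 + 1) = 1
  ~y: Łukasiewicz ¬ gives 1 − 0.66 = 0.34
  ((~y -> (x -> x)) -> ~y): min(1, 1 − 1 + 0.34) = 0.34
  ~((~y -> (x -> x)) -> ~y): Łukasiewicz ¬ gives 1 − 0.34 = 0.66
  ~~((~y -> (x -> x)) -> ~y): Łukasiewicz ¬ gives 1 − 0.66 = 0.34
  Łukasiewicz value = 0.34
Difference: 0 − 0.34 = -0.34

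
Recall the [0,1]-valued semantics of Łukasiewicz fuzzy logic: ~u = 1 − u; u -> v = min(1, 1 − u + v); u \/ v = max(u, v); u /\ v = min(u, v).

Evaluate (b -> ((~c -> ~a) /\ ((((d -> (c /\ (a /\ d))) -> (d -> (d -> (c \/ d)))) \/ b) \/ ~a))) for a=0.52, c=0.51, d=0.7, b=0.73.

1.00

~c: Łukasiewicz ¬ gives 1 − 0.51 = 0.49
~a: Łukasiewicz ¬ gives 1 − 0.52 = 0.48
(~c -> ~a): min(1, 1 − 0.49 + 0.48) = 0.99
(a /\ d) = min(0.52, 0.7) = 0.52
(c /\ (a /\ d)) = min(0.51, 0.52) = 0.51
(d -> (c /\ (a /\ d))): min(1, 1 − 0.7 + 0.51) = 0.81
(c \/ d) = max(0.51, 0.7) = 0.7
(d -> (c \/ d)): min(1, 1 − 0.7 + 0.7) = 1
(d -> (d -> (c \/ d))): min(1, 1 − 0.7 + 1) = 1
((d -> (c /\ (a /\ d))) -> (d -> (d -> (c \/ d)))): min(1, 1 − 0.81 + 1) = 1
(((d -> (c /\ (a /\ d))) -> (d -> (d -> (c \/ d)))) \/ b) = max(1, 0.73) = 1
~a: Łukasiewicz ¬ gives 1 − 0.52 = 0.48
((((d -> (c /\ (a /\ d))) -> (d -> (d -> (c \/ d)))) \/ b) \/ ~a) = max(1, 0.48) = 1
((~c -> ~a) /\ ((((d -> (c /\ (a /\ d))) -> (d -> (d -> (c \/ d)))) \/ b) \/ ~a)) = min(0.99, 1) = 0.99
(b -> ((~c -> ~a) /\ ((((d -> (c /\ (a /\ d))) -> (d -> (d -> (c \/ d)))) \/ b) \/ ~a))): min(1, 1 − 0.73 + 0.99) = 1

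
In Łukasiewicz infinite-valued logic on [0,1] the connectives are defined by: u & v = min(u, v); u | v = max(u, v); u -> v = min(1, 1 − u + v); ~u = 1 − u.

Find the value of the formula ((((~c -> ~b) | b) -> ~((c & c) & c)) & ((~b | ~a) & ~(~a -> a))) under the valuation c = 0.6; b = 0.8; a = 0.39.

0.22

~c: Łukasiewicz ¬ gives 1 − 0.6 = 0.4
~b: Łukasiewicz ¬ gives 1 − 0.8 = 0.2
(~c -> ~b): min(1, 1 − 0.4 + 0.2) = 0.8
((~c -> ~b) | b) = max(0.8, 0.8) = 0.8
(c & c) = min(0.6, 0.6) = 0.6
((c & c) & c) = min(0.6, 0.6) = 0.6
~((c & c) & c): Łukasiewicz ¬ gives 1 − 0.6 = 0.4
(((~c -> ~b) | b) -> ~((c & c) & c)): min(1, 1 − 0.8 + 0.4) = 0.6
~b: Łukasiewicz ¬ gives 1 − 0.8 = 0.2
~a: Łukasiewicz ¬ gives 1 − 0.39 = 0.61
(~b | ~a) = max(0.2, 0.61) = 0.61
~a: Łukasiewicz ¬ gives 1 − 0.39 = 0.61
(~a -> a): min(1, 1 − 0.61 + 0.39) = 0.78
~(~a -> a): Łukasiewicz ¬ gives 1 − 0.78 = 0.22
((~b | ~a) & ~(~a -> a)) = min(0.61, 0.22) = 0.22
((((~c -> ~b) | b) -> ~((c & c) & c)) & ((~b | ~a) & ~(~a -> a))) = min(0.6, 0.22) = 0.22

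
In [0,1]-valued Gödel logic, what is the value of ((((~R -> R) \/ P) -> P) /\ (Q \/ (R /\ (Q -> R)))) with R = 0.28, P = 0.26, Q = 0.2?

~R: Gödel ¬ of 0.28 = 0 (operand ≠ 0)
(~R -> R): 0 ≤ 0.28, so result = 1
((~R -> R) \/ P) = max(1, 0.26) = 1
(((~R -> R) \/ P) -> P): 1 > 0.26, so result = 0.26
(Q -> R): 0.2 ≤ 0.28, so result = 1
(R /\ (Q -> R)) = min(0.28, 1) = 0.28
(Q \/ (R /\ (Q -> R))) = max(0.2, 0.28) = 0.28
((((~R -> R) \/ P) -> P) /\ (Q \/ (R /\ (Q -> R)))) = min(0.26, 0.28) = 0.26

0.26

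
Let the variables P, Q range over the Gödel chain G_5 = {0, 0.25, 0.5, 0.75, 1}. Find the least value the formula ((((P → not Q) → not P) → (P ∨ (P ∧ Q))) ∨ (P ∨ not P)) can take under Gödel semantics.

0.25

The minimum is attained at P = 0.25, Q = 0.25:
  not Q: Gödel ¬ of 0.25 = 0 (operand ≠ 0)
  (P → not Q): 0.25 > 0, so result = 0
  not P: Gödel ¬ of 0.25 = 0 (operand ≠ 0)
  ((P → not Q) → not P): 0 ≤ 0, so result = 1
  (P ∧ Q) = min(0.25, 0.25) = 0.25
  (P ∨ (P ∧ Q)) = max(0.25, 0.25) = 0.25
  (((P → not Q) → not P) → (P ∨ (P ∧ Q))): 1 > 0.25, so result = 0.25
  not P: Gödel ¬ of 0.25 = 0 (operand ≠ 0)
  (P ∨ not P) = max(0.25, 0) = 0.25
  ((((P → not Q) → not P) → (P ∨ (P ∧ Q))) ∨ (P ∨ not P)) = max(0.25, 0.25) = 0.25
Checking all 25 assignments confirms none give a value below 0.25.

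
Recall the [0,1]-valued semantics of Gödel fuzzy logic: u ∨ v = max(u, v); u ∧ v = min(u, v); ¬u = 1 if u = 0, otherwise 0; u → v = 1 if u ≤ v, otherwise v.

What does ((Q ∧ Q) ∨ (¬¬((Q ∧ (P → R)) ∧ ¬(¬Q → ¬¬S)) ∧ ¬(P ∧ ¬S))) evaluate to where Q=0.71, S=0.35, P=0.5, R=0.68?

0.71

(Q ∧ Q) = min(0.71, 0.71) = 0.71
(P → R): 0.5 ≤ 0.68, so result = 1
(Q ∧ (P → R)) = min(0.71, 1) = 0.71
¬Q: Gödel ¬ of 0.71 = 0 (operand ≠ 0)
¬S: Gödel ¬ of 0.35 = 0 (operand ≠ 0)
¬¬S: Gödel ¬ of 0 = 1 (operand is 0)
(¬Q → ¬¬S): 0 ≤ 1, so result = 1
¬(¬Q → ¬¬S): Gödel ¬ of 1 = 0 (operand ≠ 0)
((Q ∧ (P → R)) ∧ ¬(¬Q → ¬¬S)) = min(0.71, 0) = 0
¬((Q ∧ (P → R)) ∧ ¬(¬Q → ¬¬S)): Gödel ¬ of 0 = 1 (operand is 0)
¬¬((Q ∧ (P → R)) ∧ ¬(¬Q → ¬¬S)): Gödel ¬ of 1 = 0 (operand ≠ 0)
¬S: Gödel ¬ of 0.35 = 0 (operand ≠ 0)
(P ∧ ¬S) = min(0.5, 0) = 0
¬(P ∧ ¬S): Gödel ¬ of 0 = 1 (operand is 0)
(¬¬((Q ∧ (P → R)) ∧ ¬(¬Q → ¬¬S)) ∧ ¬(P ∧ ¬S)) = min(0, 1) = 0
((Q ∧ Q) ∨ (¬¬((Q ∧ (P → R)) ∧ ¬(¬Q → ¬¬S)) ∧ ¬(P ∧ ¬S))) = max(0.71, 0) = 0.71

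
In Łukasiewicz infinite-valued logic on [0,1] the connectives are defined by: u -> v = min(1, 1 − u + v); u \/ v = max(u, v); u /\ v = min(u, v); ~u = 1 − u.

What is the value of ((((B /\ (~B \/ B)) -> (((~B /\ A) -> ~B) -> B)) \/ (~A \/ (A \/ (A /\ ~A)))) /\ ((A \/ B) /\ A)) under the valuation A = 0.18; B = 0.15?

~B: Łukasiewicz ¬ gives 1 − 0.15 = 0.85
(~B \/ B) = max(0.85, 0.15) = 0.85
(B /\ (~B \/ B)) = min(0.15, 0.85) = 0.15
~B: Łukasiewicz ¬ gives 1 − 0.15 = 0.85
(~B /\ A) = min(0.85, 0.18) = 0.18
~B: Łukasiewicz ¬ gives 1 − 0.15 = 0.85
((~B /\ A) -> ~B): min(1, 1 − 0.18 + 0.85) = 1
(((~B /\ A) -> ~B) -> B): min(1, 1 − 1 + 0.15) = 0.15
((B /\ (~B \/ B)) -> (((~B /\ A) -> ~B) -> B)): min(1, 1 − 0.15 + 0.15) = 1
~A: Łukasiewicz ¬ gives 1 − 0.18 = 0.82
~A: Łukasiewicz ¬ gives 1 − 0.18 = 0.82
(A /\ ~A) = min(0.18, 0.82) = 0.18
(A \/ (A /\ ~A)) = max(0.18, 0.18) = 0.18
(~A \/ (A \/ (A /\ ~A))) = max(0.82, 0.18) = 0.82
(((B /\ (~B \/ B)) -> (((~B /\ A) -> ~B) -> B)) \/ (~A \/ (A \/ (A /\ ~A)))) = max(1, 0.82) = 1
(A \/ B) = max(0.18, 0.15) = 0.18
((A \/ B) /\ A) = min(0.18, 0.18) = 0.18
((((B /\ (~B \/ B)) -> (((~B /\ A) -> ~B) -> B)) \/ (~A \/ (A \/ (A /\ ~A)))) /\ ((A \/ B) /\ A)) = min(1, 0.18) = 0.18

0.18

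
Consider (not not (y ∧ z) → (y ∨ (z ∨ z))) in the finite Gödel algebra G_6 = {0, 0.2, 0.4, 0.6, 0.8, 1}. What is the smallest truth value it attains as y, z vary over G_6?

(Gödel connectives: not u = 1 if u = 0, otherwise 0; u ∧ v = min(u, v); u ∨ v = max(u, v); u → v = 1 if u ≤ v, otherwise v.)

The minimum is attained at y = 0.2, z = 0.2:
  (y ∧ z) = min(0.2, 0.2) = 0.2
  not (y ∧ z): Gödel ¬ of 0.2 = 0 (operand ≠ 0)
  not not (y ∧ z): Gödel ¬ of 0 = 1 (operand is 0)
  (z ∨ z) = max(0.2, 0.2) = 0.2
  (y ∨ (z ∨ z)) = max(0.2, 0.2) = 0.2
  (not not (y ∧ z) → (y ∨ (z ∨ z))): 1 > 0.2, so result = 0.2
Checking all 36 assignments confirms none give a value below 0.20.

0.20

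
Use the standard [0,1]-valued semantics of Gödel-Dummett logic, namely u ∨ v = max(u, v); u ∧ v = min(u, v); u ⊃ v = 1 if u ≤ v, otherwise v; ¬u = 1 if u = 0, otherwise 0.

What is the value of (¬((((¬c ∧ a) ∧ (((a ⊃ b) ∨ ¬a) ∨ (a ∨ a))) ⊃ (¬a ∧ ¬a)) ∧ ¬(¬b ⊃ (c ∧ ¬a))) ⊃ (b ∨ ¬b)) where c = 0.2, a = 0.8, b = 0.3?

¬c: Gödel ¬ of 0.2 = 0 (operand ≠ 0)
(¬c ∧ a) = min(0, 0.8) = 0
(a ⊃ b): 0.8 > 0.3, so result = 0.3
¬a: Gödel ¬ of 0.8 = 0 (operand ≠ 0)
((a ⊃ b) ∨ ¬a) = max(0.3, 0) = 0.3
(a ∨ a) = max(0.8, 0.8) = 0.8
(((a ⊃ b) ∨ ¬a) ∨ (a ∨ a)) = max(0.3, 0.8) = 0.8
((¬c ∧ a) ∧ (((a ⊃ b) ∨ ¬a) ∨ (a ∨ a))) = min(0, 0.8) = 0
¬a: Gödel ¬ of 0.8 = 0 (operand ≠ 0)
¬a: Gödel ¬ of 0.8 = 0 (operand ≠ 0)
(¬a ∧ ¬a) = min(0, 0) = 0
(((¬c ∧ a) ∧ (((a ⊃ b) ∨ ¬a) ∨ (a ∨ a))) ⊃ (¬a ∧ ¬a)): 0 ≤ 0, so result = 1
¬b: Gödel ¬ of 0.3 = 0 (operand ≠ 0)
¬a: Gödel ¬ of 0.8 = 0 (operand ≠ 0)
(c ∧ ¬a) = min(0.2, 0) = 0
(¬b ⊃ (c ∧ ¬a)): 0 ≤ 0, so result = 1
¬(¬b ⊃ (c ∧ ¬a)): Gödel ¬ of 1 = 0 (operand ≠ 0)
((((¬c ∧ a) ∧ (((a ⊃ b) ∨ ¬a) ∨ (a ∨ a))) ⊃ (¬a ∧ ¬a)) ∧ ¬(¬b ⊃ (c ∧ ¬a))) = min(1, 0) = 0
¬((((¬c ∧ a) ∧ (((a ⊃ b) ∨ ¬a) ∨ (a ∨ a))) ⊃ (¬a ∧ ¬a)) ∧ ¬(¬b ⊃ (c ∧ ¬a))): Gödel ¬ of 0 = 1 (operand is 0)
¬b: Gödel ¬ of 0.3 = 0 (operand ≠ 0)
(b ∨ ¬b) = max(0.3, 0) = 0.3
(¬((((¬c ∧ a) ∧ (((a ⊃ b) ∨ ¬a) ∨ (a ∨ a))) ⊃ (¬a ∧ ¬a)) ∧ ¬(¬b ⊃ (c ∧ ¬a))) ⊃ (b ∨ ¬b)): 1 > 0.3, so result = 0.3

0.30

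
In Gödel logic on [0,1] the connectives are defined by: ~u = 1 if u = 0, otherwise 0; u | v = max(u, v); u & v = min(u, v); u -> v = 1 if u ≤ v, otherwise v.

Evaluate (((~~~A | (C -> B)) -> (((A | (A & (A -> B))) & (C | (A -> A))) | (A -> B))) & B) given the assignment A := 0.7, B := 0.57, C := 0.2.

0.57

~A: Gödel ¬ of 0.7 = 0 (operand ≠ 0)
~~A: Gödel ¬ of 0 = 1 (operand is 0)
~~~A: Gödel ¬ of 1 = 0 (operand ≠ 0)
(C -> B): 0.2 ≤ 0.57, so result = 1
(~~~A | (C -> B)) = max(0, 1) = 1
(A -> B): 0.7 > 0.57, so result = 0.57
(A & (A -> B)) = min(0.7, 0.57) = 0.57
(A | (A & (A -> B))) = max(0.7, 0.57) = 0.7
(A -> A): 0.7 ≤ 0.7, so result = 1
(C | (A -> A)) = max(0.2, 1) = 1
((A | (A & (A -> B))) & (C | (A -> A))) = min(0.7, 1) = 0.7
(A -> B): 0.7 > 0.57, so result = 0.57
(((A | (A & (A -> B))) & (C | (A -> A))) | (A -> B)) = max(0.7, 0.57) = 0.7
((~~~A | (C -> B)) -> (((A | (A & (A -> B))) & (C | (A -> A))) | (A -> B))): 1 > 0.7, so result = 0.7
(((~~~A | (C -> B)) -> (((A | (A & (A -> B))) & (C | (A -> A))) | (A -> B))) & B) = min(0.7, 0.57) = 0.57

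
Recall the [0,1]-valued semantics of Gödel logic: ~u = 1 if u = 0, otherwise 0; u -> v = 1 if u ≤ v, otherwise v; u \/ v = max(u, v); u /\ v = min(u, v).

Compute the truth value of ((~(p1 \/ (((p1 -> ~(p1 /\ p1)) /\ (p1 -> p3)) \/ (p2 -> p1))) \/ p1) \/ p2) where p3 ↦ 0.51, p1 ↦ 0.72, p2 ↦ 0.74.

(p1 /\ p1) = min(0.72, 0.72) = 0.72
~(p1 /\ p1): Gödel ¬ of 0.72 = 0 (operand ≠ 0)
(p1 -> ~(p1 /\ p1)): 0.72 > 0, so result = 0
(p1 -> p3): 0.72 > 0.51, so result = 0.51
((p1 -> ~(p1 /\ p1)) /\ (p1 -> p3)) = min(0, 0.51) = 0
(p2 -> p1): 0.74 > 0.72, so result = 0.72
(((p1 -> ~(p1 /\ p1)) /\ (p1 -> p3)) \/ (p2 -> p1)) = max(0, 0.72) = 0.72
(p1 \/ (((p1 -> ~(p1 /\ p1)) /\ (p1 -> p3)) \/ (p2 -> p1))) = max(0.72, 0.72) = 0.72
~(p1 \/ (((p1 -> ~(p1 /\ p1)) /\ (p1 -> p3)) \/ (p2 -> p1))): Gödel ¬ of 0.72 = 0 (operand ≠ 0)
(~(p1 \/ (((p1 -> ~(p1 /\ p1)) /\ (p1 -> p3)) \/ (p2 -> p1))) \/ p1) = max(0, 0.72) = 0.72
((~(p1 \/ (((p1 -> ~(p1 /\ p1)) /\ (p1 -> p3)) \/ (p2 -> p1))) \/ p1) \/ p2) = max(0.72, 0.74) = 0.74

0.74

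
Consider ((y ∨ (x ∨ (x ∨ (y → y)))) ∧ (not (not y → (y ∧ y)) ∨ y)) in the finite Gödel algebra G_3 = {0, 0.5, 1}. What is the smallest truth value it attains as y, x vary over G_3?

The minimum is attained at y = 0.5, x = 0:
  (y → y): 0.5 ≤ 0.5, so result = 1
  (x ∨ (y → y)) = max(0, 1) = 1
  (x ∨ (x ∨ (y → y))) = max(0, 1) = 1
  (y ∨ (x ∨ (x ∨ (y → y)))) = max(0.5, 1) = 1
  not y: Gödel ¬ of 0.5 = 0 (operand ≠ 0)
  (y ∧ y) = min(0.5, 0.5) = 0.5
  (not y → (y ∧ y)): 0 ≤ 0.5, so result = 1
  not (not y → (y ∧ y)): Gödel ¬ of 1 = 0 (operand ≠ 0)
  (not (not y → (y ∧ y)) ∨ y) = max(0, 0.5) = 0.5
  ((y ∨ (x ∨ (x ∨ (y → y)))) ∧ (not (not y → (y ∧ y)) ∨ y)) = min(1, 0.5) = 0.5
Checking all 9 assignments confirms none give a value below 0.50.

0.50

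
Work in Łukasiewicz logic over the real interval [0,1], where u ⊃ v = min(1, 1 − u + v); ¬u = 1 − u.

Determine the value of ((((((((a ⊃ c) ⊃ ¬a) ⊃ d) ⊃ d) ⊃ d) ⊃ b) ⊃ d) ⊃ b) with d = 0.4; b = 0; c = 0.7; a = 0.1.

(a ⊃ c): min(1, 1 − 0.1 + 0.7) = 1
¬a: Łukasiewicz ¬ gives 1 − 0.1 = 0.9
((a ⊃ c) ⊃ ¬a): min(1, 1 − 1 + 0.9) = 0.9
(((a ⊃ c) ⊃ ¬a) ⊃ d): min(1, 1 − 0.9 + 0.4) = 0.5
((((a ⊃ c) ⊃ ¬a) ⊃ d) ⊃ d): min(1, 1 − 0.5 + 0.4) = 0.9
(((((a ⊃ c) ⊃ ¬a) ⊃ d) ⊃ d) ⊃ d): min(1, 1 − 0.9 + 0.4) = 0.5
((((((a ⊃ c) ⊃ ¬a) ⊃ d) ⊃ d) ⊃ d) ⊃ b): min(1, 1 − 0.5 + 0) = 0.5
(((((((a ⊃ c) ⊃ ¬a) ⊃ d) ⊃ d) ⊃ d) ⊃ b) ⊃ d): min(1, 1 − 0.5 + 0.4) = 0.9
((((((((a ⊃ c) ⊃ ¬a) ⊃ d) ⊃ d) ⊃ d) ⊃ b) ⊃ d) ⊃ b): min(1, 1 − 0.9 + 0) = 0.1

0.10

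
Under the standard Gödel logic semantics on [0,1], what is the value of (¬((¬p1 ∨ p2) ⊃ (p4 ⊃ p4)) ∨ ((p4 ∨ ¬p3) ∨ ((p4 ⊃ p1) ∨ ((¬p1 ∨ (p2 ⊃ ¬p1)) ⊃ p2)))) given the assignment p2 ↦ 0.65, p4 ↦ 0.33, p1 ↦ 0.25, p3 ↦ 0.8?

1.00

¬p1: Gödel ¬ of 0.25 = 0 (operand ≠ 0)
(¬p1 ∨ p2) = max(0, 0.65) = 0.65
(p4 ⊃ p4): 0.33 ≤ 0.33, so result = 1
((¬p1 ∨ p2) ⊃ (p4 ⊃ p4)): 0.65 ≤ 1, so result = 1
¬((¬p1 ∨ p2) ⊃ (p4 ⊃ p4)): Gödel ¬ of 1 = 0 (operand ≠ 0)
¬p3: Gödel ¬ of 0.8 = 0 (operand ≠ 0)
(p4 ∨ ¬p3) = max(0.33, 0) = 0.33
(p4 ⊃ p1): 0.33 > 0.25, so result = 0.25
¬p1: Gödel ¬ of 0.25 = 0 (operand ≠ 0)
¬p1: Gödel ¬ of 0.25 = 0 (operand ≠ 0)
(p2 ⊃ ¬p1): 0.65 > 0, so result = 0
(¬p1 ∨ (p2 ⊃ ¬p1)) = max(0, 0) = 0
((¬p1 ∨ (p2 ⊃ ¬p1)) ⊃ p2): 0 ≤ 0.65, so result = 1
((p4 ⊃ p1) ∨ ((¬p1 ∨ (p2 ⊃ ¬p1)) ⊃ p2)) = max(0.25, 1) = 1
((p4 ∨ ¬p3) ∨ ((p4 ⊃ p1) ∨ ((¬p1 ∨ (p2 ⊃ ¬p1)) ⊃ p2))) = max(0.33, 1) = 1
(¬((¬p1 ∨ p2) ⊃ (p4 ⊃ p4)) ∨ ((p4 ∨ ¬p3) ∨ ((p4 ⊃ p1) ∨ ((¬p1 ∨ (p2 ⊃ ¬p1)) ⊃ p2)))) = max(0, 1) = 1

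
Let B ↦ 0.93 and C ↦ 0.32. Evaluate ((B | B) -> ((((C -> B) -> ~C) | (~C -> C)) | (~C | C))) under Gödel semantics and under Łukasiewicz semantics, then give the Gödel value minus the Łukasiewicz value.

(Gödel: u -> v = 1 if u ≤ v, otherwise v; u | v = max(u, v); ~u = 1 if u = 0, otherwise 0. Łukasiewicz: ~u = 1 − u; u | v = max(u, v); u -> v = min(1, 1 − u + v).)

0.25

Gödel evaluation:
  (B | B) = max(0.93, 0.93) = 0.93
  (C -> B): 0.32 ≤ 0.93, so result = 1
  ~C: Gödel ¬ of 0.32 = 0 (operand ≠ 0)
  ((C -> B) -> ~C): 1 > 0, so result = 0
  ~C: Gödel ¬ of 0.32 = 0 (operand ≠ 0)
  (~C -> C): 0 ≤ 0.32, so result = 1
  (((C -> B) -> ~C) | (~C -> C)) = max(0, 1) = 1
  ~C: Gödel ¬ of 0.32 = 0 (operand ≠ 0)
  (~C | C) = max(0, 0.32) = 0.32
  ((((C -> B) -> ~C) | (~C -> C)) | (~C | C)) = max(1, 0.32) = 1
  ((B | B) -> ((((C -> B) -> ~C) | (~C -> C)) | (~C | C))): 0.93 ≤ 1, so result = 1
  Gödel value = 1
Łukasiewicz evaluation:
  (B | B) = max(0.93, 0.93) = 0.93
  (C -> B): min(1, 1 − 0.32 + 0.93) = 1
  ~C: Łukasiewicz ¬ gives 1 − 0.32 = 0.68
  ((C -> B) -> ~C): min(1, 1 − 1 + 0.68) = 0.68
  ~C: Łukasiewicz ¬ gives 1 − 0.32 = 0.68
  (~C -> C): min(1, 1 − 0.68 + 0.32) = 0.64
  (((C -> B) -> ~C) | (~C -> C)) = max(0.68, 0.64) = 0.68
  ~C: Łukasiewicz ¬ gives 1 − 0.32 = 0.68
  (~C | C) = max(0.68, 0.32) = 0.68
  ((((C -> B) -> ~C) | (~C -> C)) | (~C | C)) = max(0.68, 0.68) = 0.68
  ((B | B) -> ((((C -> B) -> ~C) | (~C -> C)) | (~C | C))): min(1, 1 − 0.93 + 0.68) = 0.75
  Łukasiewicz value = 0.75
Difference: 1 − 0.75 = 0.25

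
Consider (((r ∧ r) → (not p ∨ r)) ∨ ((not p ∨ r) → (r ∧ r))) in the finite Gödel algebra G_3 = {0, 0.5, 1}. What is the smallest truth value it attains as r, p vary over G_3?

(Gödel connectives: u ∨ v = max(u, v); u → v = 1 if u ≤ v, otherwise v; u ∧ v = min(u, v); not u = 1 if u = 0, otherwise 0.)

1.00

Every assignment gives 1. For instance at r = 0, p = 0:
  (r ∧ r) = min(0, 0) = 0
  not p: Gödel ¬ of 0 = 1 (operand is 0)
  (not p ∨ r) = max(1, 0) = 1
  ((r ∧ r) → (not p ∨ r)): 0 ≤ 1, so result = 1
  not p: Gödel ¬ of 0 = 1 (operand is 0)
  (not p ∨ r) = max(1, 0) = 1
  (r ∧ r) = min(0, 0) = 0
  ((not p ∨ r) → (r ∧ r)): 1 > 0, so result = 0
  (((r ∧ r) → (not p ∨ r)) ∨ ((not p ∨ r) → (r ∧ r))) = max(1, 0) = 1
All 9 assignments give value 1 — the formula is a G_3-tautology.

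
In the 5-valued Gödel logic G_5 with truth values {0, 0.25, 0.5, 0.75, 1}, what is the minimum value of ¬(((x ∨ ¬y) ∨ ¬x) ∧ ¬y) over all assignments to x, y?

The minimum is attained at x = 0, y = 0:
  ¬y: Gödel ¬ of 0 = 1 (operand is 0)
  (x ∨ ¬y) = max(0, 1) = 1
  ¬x: Gödel ¬ of 0 = 1 (operand is 0)
  ((x ∨ ¬y) ∨ ¬x) = max(1, 1) = 1
  ¬y: Gödel ¬ of 0 = 1 (operand is 0)
  (((x ∨ ¬y) ∨ ¬x) ∧ ¬y) = min(1, 1) = 1
  ¬(((x ∨ ¬y) ∨ ¬x) ∧ ¬y): Gödel ¬ of 1 = 0 (operand ≠ 0)
Checking all 25 assignments confirms none give a value below 0.00.

0.00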